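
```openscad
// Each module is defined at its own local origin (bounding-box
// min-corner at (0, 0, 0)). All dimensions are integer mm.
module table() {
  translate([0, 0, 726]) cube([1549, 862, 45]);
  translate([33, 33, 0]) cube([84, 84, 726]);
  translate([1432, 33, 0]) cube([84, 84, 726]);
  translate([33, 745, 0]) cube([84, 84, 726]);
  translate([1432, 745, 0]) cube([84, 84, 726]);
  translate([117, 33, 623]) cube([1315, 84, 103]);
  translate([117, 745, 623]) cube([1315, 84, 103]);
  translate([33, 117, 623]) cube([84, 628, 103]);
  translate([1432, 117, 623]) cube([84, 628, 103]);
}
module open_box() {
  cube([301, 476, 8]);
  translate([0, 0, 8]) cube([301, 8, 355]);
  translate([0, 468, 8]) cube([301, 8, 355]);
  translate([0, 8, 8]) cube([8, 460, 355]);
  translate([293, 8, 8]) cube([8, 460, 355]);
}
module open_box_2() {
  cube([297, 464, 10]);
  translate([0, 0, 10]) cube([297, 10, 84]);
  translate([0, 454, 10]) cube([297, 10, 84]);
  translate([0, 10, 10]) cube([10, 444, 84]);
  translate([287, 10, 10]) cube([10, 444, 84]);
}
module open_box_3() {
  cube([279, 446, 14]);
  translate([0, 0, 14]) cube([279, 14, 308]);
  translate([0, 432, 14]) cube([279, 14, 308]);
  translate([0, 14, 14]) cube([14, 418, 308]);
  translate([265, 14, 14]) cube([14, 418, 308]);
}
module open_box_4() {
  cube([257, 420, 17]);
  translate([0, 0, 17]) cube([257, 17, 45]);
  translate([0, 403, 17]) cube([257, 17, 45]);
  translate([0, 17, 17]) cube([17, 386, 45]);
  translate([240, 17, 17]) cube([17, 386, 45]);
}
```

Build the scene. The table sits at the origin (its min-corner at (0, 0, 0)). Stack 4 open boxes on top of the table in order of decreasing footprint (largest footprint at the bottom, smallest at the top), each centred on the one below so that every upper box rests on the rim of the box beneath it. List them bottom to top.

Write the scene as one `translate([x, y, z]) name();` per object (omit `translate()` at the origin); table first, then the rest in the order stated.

table();
translate([624, 193, 771]) open_box();
translate([626, 199, 1134]) open_box_2();
translate([635, 208, 1228]) open_box_3();
translate([646, 221, 1550]) open_box_4();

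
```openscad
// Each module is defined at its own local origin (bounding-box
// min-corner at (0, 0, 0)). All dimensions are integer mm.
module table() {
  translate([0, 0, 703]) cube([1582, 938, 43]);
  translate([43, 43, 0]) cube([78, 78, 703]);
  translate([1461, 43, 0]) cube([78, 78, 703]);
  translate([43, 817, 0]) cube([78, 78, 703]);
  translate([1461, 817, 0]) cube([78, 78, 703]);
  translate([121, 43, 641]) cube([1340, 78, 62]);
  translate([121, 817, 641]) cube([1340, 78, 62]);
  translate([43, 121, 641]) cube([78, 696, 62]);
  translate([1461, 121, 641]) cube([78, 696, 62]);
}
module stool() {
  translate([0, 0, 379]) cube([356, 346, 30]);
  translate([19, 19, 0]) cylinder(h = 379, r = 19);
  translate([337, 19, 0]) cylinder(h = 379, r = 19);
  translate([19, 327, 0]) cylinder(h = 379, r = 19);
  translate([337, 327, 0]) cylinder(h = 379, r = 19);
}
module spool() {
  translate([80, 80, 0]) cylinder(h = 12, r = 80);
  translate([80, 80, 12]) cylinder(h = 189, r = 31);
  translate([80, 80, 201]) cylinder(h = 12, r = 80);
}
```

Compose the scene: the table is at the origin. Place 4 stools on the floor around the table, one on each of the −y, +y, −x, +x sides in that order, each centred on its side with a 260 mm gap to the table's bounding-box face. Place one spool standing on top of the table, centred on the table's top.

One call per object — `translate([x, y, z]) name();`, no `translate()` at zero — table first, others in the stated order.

table();
translate([613, -606, 0]) stool();
translate([613, 1198, 0]) stool();
translate([-616, 296, 0]) stool();
translate([1842, 296, 0]) stool();
translate([711, 389, 746]) spool();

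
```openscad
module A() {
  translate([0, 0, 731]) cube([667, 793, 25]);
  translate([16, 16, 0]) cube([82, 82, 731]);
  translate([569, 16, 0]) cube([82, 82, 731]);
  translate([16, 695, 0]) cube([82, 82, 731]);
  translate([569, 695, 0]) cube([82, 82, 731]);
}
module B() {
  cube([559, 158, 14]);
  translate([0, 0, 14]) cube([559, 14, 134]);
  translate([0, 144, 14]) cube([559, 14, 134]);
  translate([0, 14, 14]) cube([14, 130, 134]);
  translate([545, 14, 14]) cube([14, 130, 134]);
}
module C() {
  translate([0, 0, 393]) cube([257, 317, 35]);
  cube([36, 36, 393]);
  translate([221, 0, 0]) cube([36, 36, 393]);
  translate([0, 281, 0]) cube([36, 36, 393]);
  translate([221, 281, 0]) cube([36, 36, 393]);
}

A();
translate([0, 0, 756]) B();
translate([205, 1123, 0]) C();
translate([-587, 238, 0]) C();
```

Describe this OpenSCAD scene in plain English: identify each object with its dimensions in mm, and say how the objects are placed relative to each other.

A is a rectangular dining table. The top is 667×793×25 mm with its upper surface at z = 756 mm. It stands on four 82×82 mm square legs, each inset 16 mm from the nearest pair of top edges, running from the floor to the underside of the top.

B is an open-topped rectangular box: outside dimensions 559×158×148 mm, with a uniform wall and base thickness of 14 mm. The base is a full 559×158 slab on the floor; four walls sit on top of the base. The front and back walls (the −y and +y sides) span the full width; the two side walls fit between them.

C is a four-legged stool. The seat is 257×317 mm, 35 mm thick, top at z = 428 mm. It stands on four square legs, each 36×36 mm in cross-section, from z = 0 to the seat underside, each flush with a corner of the seat.

The open box is on top of the table. Two stools sit around the table at the +y, −x sides.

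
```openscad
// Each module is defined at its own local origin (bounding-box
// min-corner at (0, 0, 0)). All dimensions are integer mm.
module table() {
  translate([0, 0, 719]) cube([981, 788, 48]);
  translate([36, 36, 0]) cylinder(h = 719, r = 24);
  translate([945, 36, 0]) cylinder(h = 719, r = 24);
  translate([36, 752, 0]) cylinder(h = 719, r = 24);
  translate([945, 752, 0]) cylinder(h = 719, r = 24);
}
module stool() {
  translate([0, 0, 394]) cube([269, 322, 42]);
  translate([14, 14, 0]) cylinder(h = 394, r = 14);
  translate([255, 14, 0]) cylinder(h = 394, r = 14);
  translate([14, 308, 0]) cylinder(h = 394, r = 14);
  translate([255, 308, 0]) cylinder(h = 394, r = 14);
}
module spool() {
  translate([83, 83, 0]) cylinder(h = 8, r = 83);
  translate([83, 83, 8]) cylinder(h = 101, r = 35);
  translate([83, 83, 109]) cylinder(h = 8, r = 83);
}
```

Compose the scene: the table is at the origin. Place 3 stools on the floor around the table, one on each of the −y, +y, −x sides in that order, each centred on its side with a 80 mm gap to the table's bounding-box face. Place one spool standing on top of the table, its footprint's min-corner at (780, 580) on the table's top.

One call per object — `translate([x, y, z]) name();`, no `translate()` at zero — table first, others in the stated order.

table();
translate([356, -402, 0]) stool();
translate([356, 868, 0]) stool();
translate([-349, 233, 0]) stool();
translate([780, 580, 767]) spool();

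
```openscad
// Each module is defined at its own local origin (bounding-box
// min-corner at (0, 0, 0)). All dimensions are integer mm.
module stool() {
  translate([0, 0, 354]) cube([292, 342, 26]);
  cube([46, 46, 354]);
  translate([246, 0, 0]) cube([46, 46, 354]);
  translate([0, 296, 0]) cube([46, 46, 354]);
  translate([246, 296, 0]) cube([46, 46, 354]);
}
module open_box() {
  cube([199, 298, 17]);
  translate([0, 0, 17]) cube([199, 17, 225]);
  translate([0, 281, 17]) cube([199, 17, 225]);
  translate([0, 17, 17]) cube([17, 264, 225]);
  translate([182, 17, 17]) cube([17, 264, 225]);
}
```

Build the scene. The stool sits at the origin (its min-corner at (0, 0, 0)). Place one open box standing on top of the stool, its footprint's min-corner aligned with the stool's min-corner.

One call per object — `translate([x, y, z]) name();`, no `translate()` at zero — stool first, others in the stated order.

stool();
translate([0, 0, 380]) open_box();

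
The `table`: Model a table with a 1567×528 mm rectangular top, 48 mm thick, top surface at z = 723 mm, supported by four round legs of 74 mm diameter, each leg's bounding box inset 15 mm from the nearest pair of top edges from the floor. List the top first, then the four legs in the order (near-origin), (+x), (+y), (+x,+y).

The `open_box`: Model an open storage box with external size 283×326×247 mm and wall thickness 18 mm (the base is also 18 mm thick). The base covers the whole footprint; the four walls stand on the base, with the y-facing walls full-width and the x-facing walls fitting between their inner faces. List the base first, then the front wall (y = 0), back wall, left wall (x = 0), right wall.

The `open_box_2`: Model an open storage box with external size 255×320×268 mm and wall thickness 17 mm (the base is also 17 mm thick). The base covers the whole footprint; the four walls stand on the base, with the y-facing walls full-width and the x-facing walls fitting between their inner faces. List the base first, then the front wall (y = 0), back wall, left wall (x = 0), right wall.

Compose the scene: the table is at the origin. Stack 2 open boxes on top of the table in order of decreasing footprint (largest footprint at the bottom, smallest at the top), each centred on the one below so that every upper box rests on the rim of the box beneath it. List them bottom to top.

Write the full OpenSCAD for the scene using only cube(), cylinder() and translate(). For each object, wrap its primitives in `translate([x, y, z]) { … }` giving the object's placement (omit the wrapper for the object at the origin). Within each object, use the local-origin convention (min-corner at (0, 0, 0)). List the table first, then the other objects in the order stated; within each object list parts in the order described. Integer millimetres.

translate([0, 0, 675]) cube([1567, 528, 48]);
translate([52, 52, 0]) cylinder(h = 675, r = 37);
translate([1515, 52, 0]) cylinder(h = 675, r = 37);
translate([52, 476, 0]) cylinder(h = 675, r = 37);
translate([1515, 476, 0]) cylinder(h = 675, r = 37);
translate([642, 101, 723]) {
  cube([283, 326, 18]);
  translate([0, 0, 18]) cube([283, 18, 229]);
  translate([0, 308, 18]) cube([283, 18, 229]);
  translate([0, 18, 18]) cube([18, 290, 229]);
  translate([265, 18, 18]) cube([18, 290, 229]);
}
translate([656, 104, 970]) {
  cube([255, 320, 17]);
  translate([0, 0, 17]) cube([255, 17, 251]);
  translate([0, 303, 17]) cube([255, 17, 251]);
  translate([0, 17, 17]) cube([17, 286, 251]);
  translate([238, 17, 17]) cube([17, 286, 251]);
}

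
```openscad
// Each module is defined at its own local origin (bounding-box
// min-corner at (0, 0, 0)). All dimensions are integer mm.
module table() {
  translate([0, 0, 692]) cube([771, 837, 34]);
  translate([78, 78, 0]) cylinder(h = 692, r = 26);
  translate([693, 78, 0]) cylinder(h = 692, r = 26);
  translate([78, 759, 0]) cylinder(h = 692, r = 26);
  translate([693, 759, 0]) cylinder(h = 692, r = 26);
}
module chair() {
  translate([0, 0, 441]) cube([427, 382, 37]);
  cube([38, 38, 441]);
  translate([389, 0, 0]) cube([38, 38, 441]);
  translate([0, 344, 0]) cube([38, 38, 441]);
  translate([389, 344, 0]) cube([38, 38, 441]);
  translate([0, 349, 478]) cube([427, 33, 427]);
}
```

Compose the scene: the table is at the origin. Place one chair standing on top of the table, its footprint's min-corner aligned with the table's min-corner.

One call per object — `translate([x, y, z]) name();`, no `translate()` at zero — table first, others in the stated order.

table();
translate([0, 0, 726]) chair();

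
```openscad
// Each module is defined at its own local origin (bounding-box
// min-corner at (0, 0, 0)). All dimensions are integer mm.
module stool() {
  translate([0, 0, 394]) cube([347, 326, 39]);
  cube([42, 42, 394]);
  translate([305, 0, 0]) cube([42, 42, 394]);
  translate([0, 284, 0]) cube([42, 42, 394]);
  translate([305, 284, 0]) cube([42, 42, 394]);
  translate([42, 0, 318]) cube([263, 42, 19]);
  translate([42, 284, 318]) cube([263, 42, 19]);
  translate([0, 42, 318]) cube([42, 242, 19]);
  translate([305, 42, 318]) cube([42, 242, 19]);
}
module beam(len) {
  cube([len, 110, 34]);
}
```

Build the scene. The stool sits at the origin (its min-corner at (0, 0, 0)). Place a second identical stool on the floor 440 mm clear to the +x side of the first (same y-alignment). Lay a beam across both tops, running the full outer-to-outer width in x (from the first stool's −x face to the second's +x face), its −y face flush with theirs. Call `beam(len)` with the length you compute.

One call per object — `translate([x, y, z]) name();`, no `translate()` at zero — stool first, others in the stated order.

stool();
translate([787, 0, 0]) stool();
translate([0, 0, 433]) beam(1134);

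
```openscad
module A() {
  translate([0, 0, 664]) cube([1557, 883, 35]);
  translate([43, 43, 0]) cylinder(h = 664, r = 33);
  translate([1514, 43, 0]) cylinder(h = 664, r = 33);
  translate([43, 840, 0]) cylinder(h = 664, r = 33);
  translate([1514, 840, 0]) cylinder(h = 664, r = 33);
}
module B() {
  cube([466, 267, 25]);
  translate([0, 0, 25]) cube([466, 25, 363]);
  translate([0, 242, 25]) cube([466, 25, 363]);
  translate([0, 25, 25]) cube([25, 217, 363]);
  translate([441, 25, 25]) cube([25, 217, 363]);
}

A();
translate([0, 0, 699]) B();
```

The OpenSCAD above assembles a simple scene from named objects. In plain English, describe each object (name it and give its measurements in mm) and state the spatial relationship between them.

A is a rectangular dining table. The top is 1557×883×35 mm with its upper surface at z = 699 mm. It stands on four round legs of 66 mm diameter, each leg's bounding box inset 10 mm from the nearest pair of top edges, running from the floor to the underside of the top.

B is an open-topped rectangular box: outside dimensions 466×267×388 mm, with a uniform wall and base thickness of 25 mm. The base is a full 466×267 slab on the floor; four walls sit on top of the base. The front and back walls (the −y and +y sides) span the full width; the two side walls fit between them.

The open box is on top of the table.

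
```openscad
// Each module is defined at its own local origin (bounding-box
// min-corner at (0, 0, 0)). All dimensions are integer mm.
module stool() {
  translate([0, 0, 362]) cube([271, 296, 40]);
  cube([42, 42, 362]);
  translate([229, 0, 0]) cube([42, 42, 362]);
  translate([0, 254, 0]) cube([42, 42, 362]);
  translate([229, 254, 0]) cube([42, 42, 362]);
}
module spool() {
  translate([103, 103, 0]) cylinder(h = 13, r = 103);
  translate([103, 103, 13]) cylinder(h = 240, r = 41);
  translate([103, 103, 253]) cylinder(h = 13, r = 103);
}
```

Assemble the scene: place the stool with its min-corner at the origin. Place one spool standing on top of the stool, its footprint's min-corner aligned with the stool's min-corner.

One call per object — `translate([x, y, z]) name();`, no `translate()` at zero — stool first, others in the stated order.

stool();
translate([0, 0, 402]) spool();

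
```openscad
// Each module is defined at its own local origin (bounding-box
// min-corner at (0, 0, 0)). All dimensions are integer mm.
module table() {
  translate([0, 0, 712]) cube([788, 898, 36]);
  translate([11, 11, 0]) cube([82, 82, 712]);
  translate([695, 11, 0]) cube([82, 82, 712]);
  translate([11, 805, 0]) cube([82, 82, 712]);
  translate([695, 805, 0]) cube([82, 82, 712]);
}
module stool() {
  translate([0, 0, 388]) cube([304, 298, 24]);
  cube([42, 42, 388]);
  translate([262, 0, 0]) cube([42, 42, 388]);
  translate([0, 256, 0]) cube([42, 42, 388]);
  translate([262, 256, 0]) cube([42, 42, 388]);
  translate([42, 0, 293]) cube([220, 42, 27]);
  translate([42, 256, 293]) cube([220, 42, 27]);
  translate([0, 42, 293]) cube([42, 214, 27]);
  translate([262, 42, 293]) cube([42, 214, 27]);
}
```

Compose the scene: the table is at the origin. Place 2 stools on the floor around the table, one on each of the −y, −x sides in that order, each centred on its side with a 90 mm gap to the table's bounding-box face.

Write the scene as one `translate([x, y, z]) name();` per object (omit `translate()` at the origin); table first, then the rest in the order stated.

table();
translate([242, -388, 0]) stool();
translate([-394, 300, 0]) stool();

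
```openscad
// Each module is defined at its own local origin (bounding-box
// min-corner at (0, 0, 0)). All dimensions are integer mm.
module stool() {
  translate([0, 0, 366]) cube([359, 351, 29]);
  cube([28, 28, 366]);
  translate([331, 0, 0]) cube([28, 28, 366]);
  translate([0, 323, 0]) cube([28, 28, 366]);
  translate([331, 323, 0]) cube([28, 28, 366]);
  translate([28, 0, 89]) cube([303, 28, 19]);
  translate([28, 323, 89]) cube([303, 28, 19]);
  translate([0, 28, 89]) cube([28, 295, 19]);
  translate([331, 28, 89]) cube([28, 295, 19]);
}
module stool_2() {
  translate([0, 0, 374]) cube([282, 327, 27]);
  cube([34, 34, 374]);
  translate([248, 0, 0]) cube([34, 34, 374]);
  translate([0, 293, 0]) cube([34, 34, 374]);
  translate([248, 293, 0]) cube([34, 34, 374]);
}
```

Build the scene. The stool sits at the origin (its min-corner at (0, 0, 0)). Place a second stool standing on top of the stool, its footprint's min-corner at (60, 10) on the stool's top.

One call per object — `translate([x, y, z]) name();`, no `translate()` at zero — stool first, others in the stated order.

stool();
translate([60, 10, 395]) stool_2();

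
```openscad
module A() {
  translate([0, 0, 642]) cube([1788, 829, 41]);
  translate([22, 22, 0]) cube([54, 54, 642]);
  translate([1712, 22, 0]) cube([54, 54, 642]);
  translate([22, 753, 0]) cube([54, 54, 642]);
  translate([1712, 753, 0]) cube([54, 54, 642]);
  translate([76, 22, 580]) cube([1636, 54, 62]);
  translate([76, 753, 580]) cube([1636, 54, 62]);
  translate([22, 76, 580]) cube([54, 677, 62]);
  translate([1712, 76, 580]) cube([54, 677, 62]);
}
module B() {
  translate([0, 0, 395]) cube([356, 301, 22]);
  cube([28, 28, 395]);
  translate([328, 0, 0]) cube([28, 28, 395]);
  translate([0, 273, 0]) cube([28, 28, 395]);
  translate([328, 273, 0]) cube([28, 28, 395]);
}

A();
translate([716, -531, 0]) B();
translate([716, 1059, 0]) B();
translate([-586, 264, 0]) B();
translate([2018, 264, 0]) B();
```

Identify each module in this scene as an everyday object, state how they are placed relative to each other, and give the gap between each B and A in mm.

A is a table. B is a stool. Four stools sit around the table at the −y, +y, −x, +x sides. The gap between each stool and the table is 230 mm.

Each stool's nearest face is 230 mm from the table's bounding box.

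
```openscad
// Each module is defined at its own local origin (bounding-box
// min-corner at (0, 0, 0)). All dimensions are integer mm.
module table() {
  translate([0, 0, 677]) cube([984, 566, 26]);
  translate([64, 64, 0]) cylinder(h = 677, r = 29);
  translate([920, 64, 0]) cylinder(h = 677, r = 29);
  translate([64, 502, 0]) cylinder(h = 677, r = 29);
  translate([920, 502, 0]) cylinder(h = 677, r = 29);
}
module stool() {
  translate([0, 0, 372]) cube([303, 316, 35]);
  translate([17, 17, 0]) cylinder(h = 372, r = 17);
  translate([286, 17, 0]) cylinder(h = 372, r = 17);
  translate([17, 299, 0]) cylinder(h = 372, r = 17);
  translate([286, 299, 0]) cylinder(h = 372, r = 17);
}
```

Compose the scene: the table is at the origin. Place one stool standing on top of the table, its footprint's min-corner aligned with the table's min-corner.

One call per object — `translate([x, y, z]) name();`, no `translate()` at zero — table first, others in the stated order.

table();
translate([0, 0, 703]) stool();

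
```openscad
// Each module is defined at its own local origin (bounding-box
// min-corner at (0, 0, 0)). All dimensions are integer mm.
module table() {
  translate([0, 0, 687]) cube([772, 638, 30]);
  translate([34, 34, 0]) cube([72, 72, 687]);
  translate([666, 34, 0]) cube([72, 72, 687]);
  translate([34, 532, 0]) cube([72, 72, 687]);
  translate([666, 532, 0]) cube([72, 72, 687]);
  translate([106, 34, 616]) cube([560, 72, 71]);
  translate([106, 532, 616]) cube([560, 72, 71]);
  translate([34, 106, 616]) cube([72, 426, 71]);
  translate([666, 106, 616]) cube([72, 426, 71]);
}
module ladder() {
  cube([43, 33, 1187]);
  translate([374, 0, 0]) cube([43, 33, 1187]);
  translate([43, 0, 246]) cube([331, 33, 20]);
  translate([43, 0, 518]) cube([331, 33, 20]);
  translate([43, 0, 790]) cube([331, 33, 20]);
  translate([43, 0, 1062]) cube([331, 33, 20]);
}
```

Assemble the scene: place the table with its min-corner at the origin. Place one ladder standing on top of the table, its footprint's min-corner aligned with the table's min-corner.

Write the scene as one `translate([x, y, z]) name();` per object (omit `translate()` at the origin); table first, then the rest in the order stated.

table();
translate([0, 0, 717]) ladder();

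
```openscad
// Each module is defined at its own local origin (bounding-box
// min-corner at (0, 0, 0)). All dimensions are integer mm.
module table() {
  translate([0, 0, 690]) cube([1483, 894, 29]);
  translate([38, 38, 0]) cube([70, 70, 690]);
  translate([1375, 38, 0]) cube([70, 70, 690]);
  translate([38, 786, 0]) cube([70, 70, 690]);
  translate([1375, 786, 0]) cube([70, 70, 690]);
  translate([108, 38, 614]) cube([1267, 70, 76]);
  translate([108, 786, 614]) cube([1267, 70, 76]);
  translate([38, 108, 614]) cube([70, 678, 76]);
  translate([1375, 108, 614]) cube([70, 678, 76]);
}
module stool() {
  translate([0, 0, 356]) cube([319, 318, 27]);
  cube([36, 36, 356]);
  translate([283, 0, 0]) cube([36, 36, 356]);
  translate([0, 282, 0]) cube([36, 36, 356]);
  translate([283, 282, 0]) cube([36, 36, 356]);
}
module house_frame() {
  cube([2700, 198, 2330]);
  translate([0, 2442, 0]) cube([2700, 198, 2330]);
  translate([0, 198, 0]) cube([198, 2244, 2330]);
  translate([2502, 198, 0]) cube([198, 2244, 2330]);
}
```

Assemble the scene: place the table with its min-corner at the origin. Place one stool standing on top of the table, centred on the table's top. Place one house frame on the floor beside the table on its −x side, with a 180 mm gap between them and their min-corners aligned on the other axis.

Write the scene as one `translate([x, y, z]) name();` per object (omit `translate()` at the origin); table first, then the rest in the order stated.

table();
translate([582, 288, 719]) stool();
translate([-2880, 0, 0]) house_frame();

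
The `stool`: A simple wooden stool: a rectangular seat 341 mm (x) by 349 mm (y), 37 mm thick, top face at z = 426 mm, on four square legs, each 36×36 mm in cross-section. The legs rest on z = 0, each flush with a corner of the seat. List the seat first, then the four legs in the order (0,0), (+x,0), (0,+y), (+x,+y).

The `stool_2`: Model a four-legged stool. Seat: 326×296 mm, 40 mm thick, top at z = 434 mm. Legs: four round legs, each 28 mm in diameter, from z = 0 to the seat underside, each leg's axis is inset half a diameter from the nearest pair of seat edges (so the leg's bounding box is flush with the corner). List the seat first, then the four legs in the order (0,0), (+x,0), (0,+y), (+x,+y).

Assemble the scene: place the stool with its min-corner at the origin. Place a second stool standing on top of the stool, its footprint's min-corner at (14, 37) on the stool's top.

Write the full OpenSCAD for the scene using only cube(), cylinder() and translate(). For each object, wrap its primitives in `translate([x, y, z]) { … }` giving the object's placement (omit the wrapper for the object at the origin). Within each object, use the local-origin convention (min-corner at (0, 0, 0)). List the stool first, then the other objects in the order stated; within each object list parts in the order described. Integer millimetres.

translate([0, 0, 389]) cube([341, 349, 37]);
cube([36, 36, 389]);
translate([305, 0, 0]) cube([36, 36, 389]);
translate([0, 313, 0]) cube([36, 36, 389]);
translate([305, 313, 0]) cube([36, 36, 389]);
translate([14, 37, 426]) {
  translate([0, 0, 394]) cube([326, 296, 40]);
  translate([14, 14, 0]) cylinder(h = 394, r = 14);
  translate([312, 14, 0]) cylinder(h = 394, r = 14);
  translate([14, 282, 0]) cylinder(h = 394, r = 14);
  translate([312, 282, 0]) cylinder(h = 394, r = 14);
}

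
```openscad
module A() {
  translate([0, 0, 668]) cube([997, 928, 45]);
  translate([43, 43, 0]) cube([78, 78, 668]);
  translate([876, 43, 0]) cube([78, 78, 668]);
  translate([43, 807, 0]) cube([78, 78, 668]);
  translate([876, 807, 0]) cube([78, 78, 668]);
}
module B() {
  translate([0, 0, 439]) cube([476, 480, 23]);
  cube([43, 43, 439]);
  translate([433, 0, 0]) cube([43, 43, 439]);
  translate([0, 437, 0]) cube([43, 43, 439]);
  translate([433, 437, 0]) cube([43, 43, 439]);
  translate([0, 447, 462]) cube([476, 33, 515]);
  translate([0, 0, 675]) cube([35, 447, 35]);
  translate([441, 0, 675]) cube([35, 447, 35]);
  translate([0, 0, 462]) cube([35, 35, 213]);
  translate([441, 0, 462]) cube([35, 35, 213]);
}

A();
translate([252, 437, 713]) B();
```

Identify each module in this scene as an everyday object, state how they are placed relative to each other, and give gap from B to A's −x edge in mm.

The chair's min-x is at 252; the table's min-x is 0; gap = 252 mm.

A is a table. B is a chair. The chair is on top of the table. The gap from the chair to the table's −x edge is 252 mm.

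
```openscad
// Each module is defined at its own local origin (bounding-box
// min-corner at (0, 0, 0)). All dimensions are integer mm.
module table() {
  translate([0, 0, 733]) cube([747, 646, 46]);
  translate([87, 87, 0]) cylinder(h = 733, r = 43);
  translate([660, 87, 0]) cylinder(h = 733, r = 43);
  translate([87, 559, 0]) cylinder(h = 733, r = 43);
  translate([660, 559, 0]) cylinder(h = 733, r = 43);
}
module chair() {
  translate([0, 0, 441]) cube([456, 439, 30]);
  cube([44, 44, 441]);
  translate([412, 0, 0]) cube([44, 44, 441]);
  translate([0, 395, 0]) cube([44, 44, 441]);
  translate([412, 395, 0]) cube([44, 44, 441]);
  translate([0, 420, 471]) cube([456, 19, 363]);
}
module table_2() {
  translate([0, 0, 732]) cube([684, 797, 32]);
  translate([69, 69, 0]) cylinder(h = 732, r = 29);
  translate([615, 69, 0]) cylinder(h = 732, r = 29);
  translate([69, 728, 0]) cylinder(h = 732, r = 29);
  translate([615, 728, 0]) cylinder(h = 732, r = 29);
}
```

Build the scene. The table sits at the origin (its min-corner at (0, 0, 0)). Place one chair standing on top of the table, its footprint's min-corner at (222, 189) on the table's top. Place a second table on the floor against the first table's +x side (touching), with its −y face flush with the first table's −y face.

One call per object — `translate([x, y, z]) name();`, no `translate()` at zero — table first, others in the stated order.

table();
translate([222, 189, 779]) chair();
translate([747, 0, 0]) table_2();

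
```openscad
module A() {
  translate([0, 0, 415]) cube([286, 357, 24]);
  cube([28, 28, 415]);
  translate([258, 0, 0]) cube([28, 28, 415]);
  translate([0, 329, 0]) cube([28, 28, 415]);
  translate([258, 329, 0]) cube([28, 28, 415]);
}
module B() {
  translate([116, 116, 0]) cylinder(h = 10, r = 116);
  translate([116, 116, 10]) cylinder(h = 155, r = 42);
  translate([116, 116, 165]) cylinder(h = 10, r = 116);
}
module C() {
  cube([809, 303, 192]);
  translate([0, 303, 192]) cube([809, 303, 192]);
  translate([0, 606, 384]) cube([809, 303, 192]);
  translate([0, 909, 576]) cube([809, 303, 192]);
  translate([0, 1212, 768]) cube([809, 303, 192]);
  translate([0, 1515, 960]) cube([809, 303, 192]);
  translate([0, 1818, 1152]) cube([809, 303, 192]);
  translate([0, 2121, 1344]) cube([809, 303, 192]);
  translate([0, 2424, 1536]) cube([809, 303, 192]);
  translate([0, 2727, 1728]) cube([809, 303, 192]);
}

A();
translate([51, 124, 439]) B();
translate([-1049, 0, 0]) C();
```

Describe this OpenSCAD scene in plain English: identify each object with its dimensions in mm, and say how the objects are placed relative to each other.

A is a four-legged stool. The seat is a 286×357×24 mm slab whose top surface is at z = 439 mm; four square legs, each 28×28 mm in cross-section, run from the floor (z = 0) to the underside of the seat, each flush with a corner of the seat.

B is a spool: two coaxial disc flanges of radius 116 mm and thickness 10 mm, joined by a core cylinder of radius 42 mm and height 155 mm. The lower flange rests on z = 0 and the three cylinders share a vertical axis.

C is a run of 10 identical solid stair steps. Each tread is 809×303 mm and each step block is 192 mm high. Step 1 rests on the floor; step k is offset from step 1 by (k−1)×303 mm in y and (k−1)×192 mm in z.

The spool is on top of the stool. The staircase is on the floor beside the stool on its −x side.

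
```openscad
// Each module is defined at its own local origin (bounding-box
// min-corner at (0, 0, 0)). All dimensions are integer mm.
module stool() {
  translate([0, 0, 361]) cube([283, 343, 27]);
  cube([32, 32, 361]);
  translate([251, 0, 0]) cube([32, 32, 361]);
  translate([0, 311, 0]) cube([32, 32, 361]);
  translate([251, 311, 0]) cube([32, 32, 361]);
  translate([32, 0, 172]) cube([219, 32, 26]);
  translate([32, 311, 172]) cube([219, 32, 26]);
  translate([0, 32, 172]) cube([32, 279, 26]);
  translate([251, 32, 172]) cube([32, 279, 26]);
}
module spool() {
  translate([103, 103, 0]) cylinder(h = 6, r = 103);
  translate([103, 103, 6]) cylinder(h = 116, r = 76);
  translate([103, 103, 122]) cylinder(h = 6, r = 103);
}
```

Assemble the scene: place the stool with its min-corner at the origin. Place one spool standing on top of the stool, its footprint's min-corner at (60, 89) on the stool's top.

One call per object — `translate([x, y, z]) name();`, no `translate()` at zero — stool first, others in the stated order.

stool();
translate([60, 89, 388]) spool();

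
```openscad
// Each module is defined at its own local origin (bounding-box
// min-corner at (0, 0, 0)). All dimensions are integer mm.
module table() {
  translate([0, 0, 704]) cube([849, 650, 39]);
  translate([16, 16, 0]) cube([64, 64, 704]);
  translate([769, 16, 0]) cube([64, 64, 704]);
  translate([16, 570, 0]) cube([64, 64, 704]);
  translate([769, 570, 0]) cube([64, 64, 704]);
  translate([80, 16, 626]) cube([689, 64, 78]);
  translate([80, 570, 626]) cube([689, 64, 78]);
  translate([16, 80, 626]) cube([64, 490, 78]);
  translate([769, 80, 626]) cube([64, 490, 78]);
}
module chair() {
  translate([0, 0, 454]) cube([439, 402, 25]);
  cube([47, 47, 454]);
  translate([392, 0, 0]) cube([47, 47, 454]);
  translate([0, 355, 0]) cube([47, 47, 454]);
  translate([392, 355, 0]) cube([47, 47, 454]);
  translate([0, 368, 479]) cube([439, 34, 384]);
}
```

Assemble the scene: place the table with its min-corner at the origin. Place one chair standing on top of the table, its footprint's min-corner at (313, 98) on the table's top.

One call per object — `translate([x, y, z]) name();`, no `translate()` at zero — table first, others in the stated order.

table();
translate([313, 98, 743]) chair();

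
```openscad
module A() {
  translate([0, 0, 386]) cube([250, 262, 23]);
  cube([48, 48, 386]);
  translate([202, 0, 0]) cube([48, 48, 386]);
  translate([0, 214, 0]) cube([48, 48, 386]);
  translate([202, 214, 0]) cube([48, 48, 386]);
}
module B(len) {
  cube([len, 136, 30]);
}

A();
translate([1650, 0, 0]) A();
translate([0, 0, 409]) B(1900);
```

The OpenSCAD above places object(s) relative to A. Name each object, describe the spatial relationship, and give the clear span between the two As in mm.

Second stool starts at x = 1650; first ends at x = 250; clear span = 1650 − 250 = 1400 mm.

A is a stool. B is a beam. A beam spans the tops of two stools. The clear span between the two stools is 1400 mm.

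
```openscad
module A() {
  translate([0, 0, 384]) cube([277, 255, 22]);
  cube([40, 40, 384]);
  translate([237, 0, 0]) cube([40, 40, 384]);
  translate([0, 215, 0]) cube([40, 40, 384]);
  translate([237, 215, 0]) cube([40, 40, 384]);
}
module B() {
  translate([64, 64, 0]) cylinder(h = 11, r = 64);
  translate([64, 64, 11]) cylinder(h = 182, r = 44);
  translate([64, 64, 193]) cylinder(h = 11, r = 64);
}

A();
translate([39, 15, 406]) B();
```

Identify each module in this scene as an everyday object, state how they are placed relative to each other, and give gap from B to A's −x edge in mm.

A is a stool. B is a spool. The spool is on top of the stool. The gap from the spool to the stool's −x edge is 39 mm.

The spool's min-x is at 39; the stool's min-x is 0; gap = 39 mm.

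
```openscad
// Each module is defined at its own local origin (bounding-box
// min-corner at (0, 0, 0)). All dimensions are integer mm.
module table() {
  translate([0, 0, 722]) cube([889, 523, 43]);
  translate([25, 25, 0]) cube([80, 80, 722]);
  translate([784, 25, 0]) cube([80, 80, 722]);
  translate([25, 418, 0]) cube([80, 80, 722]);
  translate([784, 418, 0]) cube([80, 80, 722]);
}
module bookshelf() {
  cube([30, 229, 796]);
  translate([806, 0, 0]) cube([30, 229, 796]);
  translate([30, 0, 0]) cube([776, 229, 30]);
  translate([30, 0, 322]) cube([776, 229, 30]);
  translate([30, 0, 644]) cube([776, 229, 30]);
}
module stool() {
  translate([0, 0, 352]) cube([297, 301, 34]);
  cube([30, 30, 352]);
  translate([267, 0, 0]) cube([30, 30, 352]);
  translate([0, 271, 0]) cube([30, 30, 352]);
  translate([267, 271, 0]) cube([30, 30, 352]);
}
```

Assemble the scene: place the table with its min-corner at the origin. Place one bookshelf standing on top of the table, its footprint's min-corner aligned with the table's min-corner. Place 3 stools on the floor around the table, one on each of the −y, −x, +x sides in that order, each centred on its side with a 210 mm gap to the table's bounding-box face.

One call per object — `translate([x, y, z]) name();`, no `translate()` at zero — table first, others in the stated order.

table();
translate([0, 0, 765]) bookshelf();
translate([296, -511, 0]) stool();
translate([-507, 111, 0]) stool();
translate([1099, 111, 0]) stool();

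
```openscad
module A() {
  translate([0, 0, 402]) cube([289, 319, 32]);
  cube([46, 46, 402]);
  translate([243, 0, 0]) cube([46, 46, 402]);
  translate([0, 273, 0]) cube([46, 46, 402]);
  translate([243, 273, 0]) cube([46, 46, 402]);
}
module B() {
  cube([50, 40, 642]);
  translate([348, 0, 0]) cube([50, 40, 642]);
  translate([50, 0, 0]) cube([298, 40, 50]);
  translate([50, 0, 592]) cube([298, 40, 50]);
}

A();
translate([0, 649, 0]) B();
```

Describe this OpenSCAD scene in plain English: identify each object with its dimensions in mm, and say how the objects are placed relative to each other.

A is a four-legged stool. The seat is a 289×319×32 mm slab whose top surface is at z = 434 mm; four square legs, each 46×46 mm in cross-section, run from the floor (z = 0) to the underside of the seat, each flush with a corner of the seat.

B is a rectangular picture frame lying in the x–z plane (depth along y). The opening is 298 mm wide (x) by 542 mm tall (z), surrounded by a border 50 mm wide on all four sides. The frame is 40 mm deep and is made of two full-height vertical stiles with two horizontal rails fitted between them.

The picture frame is on the floor beside the stool on its +y side.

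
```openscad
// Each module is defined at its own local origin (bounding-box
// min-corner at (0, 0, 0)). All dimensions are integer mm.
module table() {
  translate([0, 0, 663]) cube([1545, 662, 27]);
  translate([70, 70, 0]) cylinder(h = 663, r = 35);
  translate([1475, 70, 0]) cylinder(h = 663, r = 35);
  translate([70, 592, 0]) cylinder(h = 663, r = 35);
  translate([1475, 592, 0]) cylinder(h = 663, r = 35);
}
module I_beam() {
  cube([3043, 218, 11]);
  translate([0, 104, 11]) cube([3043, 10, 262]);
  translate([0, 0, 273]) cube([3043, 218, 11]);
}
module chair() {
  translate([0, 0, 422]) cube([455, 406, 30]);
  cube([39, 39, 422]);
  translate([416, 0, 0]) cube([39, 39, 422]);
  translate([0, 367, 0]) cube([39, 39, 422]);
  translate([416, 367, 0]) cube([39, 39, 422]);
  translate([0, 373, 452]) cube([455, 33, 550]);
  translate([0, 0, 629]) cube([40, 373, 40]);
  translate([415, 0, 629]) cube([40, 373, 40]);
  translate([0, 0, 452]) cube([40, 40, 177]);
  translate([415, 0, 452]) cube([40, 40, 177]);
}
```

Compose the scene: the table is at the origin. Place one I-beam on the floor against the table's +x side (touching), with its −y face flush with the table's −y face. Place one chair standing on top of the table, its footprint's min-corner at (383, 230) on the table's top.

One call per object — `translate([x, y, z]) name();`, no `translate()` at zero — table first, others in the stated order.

table();
translate([1545, 0, 0]) I_beam();
translate([383, 230, 690]) chair();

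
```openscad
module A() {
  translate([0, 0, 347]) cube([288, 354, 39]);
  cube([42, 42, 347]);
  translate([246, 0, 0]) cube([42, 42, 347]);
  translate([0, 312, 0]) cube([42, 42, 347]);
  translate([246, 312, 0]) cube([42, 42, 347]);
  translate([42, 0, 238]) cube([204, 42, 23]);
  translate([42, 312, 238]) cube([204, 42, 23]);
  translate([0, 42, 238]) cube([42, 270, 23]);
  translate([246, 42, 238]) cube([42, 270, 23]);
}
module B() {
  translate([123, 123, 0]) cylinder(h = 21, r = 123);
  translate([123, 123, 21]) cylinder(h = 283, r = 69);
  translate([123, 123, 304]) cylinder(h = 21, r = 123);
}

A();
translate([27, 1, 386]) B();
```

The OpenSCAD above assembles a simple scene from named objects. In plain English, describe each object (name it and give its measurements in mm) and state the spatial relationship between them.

A is a four-legged stool. The seat is 288×354 mm, 39 mm thick, top at z = 386 mm. It stands on four square legs, each 42×42 mm in cross-section, from z = 0 to the seat underside, each flush with a corner of the seat. Four stretchers, 42 mm wide and 23 mm tall, connect adjacent legs with their undersides at z = 238 mm, each running between the inner faces of the legs it joins and aligned with the legs' outer faces on the other axis.

B is a spool: two coaxial disc flanges of radius 123 mm and thickness 21 mm, joined by a core cylinder of radius 69 mm and height 283 mm. The lower flange rests on z = 0 and the three cylinders share a vertical axis.

The spool is on top of the stool.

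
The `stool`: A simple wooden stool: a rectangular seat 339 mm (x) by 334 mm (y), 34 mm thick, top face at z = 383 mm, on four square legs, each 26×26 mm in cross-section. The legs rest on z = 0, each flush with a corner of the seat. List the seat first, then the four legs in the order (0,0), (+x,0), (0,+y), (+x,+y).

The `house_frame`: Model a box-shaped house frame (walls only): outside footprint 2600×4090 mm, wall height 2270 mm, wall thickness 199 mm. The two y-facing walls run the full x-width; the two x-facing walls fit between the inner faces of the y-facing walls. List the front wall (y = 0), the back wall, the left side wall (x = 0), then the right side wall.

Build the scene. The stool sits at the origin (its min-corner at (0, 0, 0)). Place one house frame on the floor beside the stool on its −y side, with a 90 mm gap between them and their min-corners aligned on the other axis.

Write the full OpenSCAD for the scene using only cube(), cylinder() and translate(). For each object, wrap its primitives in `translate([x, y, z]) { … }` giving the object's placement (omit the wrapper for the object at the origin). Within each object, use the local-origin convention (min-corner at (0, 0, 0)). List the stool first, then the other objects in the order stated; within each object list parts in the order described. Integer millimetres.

translate([0, 0, 349]) cube([339, 334, 34]);
cube([26, 26, 349]);
translate([313, 0, 0]) cube([26, 26, 349]);
translate([0, 308, 0]) cube([26, 26, 349]);
translate([313, 308, 0]) cube([26, 26, 349]);
translate([0, -4180, 0]) {
  cube([2600, 199, 2270]);
  translate([0, 3891, 0]) cube([2600, 199, 2270]);
  translate([0, 199, 0]) cube([199, 3692, 2270]);
  translate([2401, 199, 0]) cube([199, 3692, 2270]);
}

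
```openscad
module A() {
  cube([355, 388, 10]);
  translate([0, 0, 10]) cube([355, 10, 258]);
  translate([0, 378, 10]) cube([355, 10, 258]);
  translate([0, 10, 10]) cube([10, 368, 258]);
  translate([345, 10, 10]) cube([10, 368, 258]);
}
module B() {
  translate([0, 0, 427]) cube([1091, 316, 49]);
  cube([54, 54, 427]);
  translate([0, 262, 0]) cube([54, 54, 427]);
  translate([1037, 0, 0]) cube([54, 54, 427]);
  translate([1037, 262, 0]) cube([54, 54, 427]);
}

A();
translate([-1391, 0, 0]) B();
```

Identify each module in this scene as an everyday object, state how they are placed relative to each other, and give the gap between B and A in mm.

A is an open box. B is a bench. The bench is on the floor beside the open box on its −x side. The gap between the bench and the open box is 300 mm.

The bench's nearest face is 300 mm from the open box's −x face.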